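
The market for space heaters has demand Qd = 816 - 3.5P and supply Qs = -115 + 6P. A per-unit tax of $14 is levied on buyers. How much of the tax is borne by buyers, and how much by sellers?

Pre-tax equilibrium: P* = 98, Q* = 473.
Tax on buyers shifts demand to Qd = 816 − 3.5(P + 14) = 767 - 3.5P.
767 - 3.5P = -115 + 6P gives seller price Ps = 1764/19; buyers pay Pb = 1764/19 + 14 = 2030/19.
New quantity: Q = 816 − 3.5(2030/19) = 8399/19.
Buyer burden = 2030/19 − 98 = 168/19; seller burden = 98 − 1764/19 = 98/19.

Buyers bear 168/19, sellers bear 98/19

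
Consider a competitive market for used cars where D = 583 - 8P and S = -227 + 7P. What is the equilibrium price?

Set D = S: 583 - 8P = -227 + 7P.
810 = 15P, so P* = 54.
Q* = 583 − 8(54) = 151.

P* = 54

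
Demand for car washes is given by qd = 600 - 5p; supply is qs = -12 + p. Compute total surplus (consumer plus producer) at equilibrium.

Total surplus = 4860

Equilibrium: 600 - 5p = -12 + p gives p* = 102, q* = 90.
Demand choke price: p = 120; supply starts at p = 12.
CS = ½(120 − 102)(90) = 810; PS = ½(102 − 12)(90) = 4050.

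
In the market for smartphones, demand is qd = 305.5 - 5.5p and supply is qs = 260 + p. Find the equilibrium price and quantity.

p* = 7, q* = 267

Set qd = qs: 305.5 - 5.5p = 260 + p.
45.5 = 6.5p, so p* = 7.
q* = 305.5 − 5.5(7) = 267.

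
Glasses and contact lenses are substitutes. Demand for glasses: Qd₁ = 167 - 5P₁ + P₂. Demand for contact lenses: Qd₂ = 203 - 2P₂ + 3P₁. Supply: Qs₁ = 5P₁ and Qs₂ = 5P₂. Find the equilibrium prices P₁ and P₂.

P₁ = 1372/67, P₂ = 2531/67

Market 1: 167 - 5P₁ + P₂ = 5P₁ → 10P₁ - P₂ = 167.
Market 2: 7P₂ - 3P₁ = 203.
Eliminating P₂: 7×(1) + 1×(2) gives 67P₁ = 1372, so P₁ = 1372/67.
Back-substitute into (2): P₂ = (203 + 3×1372/67) / 7 = 2531/67.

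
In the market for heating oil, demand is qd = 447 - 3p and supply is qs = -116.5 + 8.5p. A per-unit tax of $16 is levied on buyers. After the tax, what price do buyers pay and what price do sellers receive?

Buyers pay 1399/23, sellers receive 1031/23

Pre-tax equilibrium: p* = 49, q* = 300.
Tax on buyers shifts demand to qd = 447 − 3(p + 16) = 399 - 3p.
399 - 3p = -116.5 + 8.5p gives seller price ps = 1031/23; buyers pay pb = 1031/23 + 16 = 1399/23.
New quantity: q = 447 − 3(1399/23) = 6084/23.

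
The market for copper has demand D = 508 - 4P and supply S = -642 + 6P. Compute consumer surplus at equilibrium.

Consumer surplus = 288

Equilibrium: 508 - 4P = -642 + 6P gives P* = 115, Q* = 48.
Demand choke price (D = 0): P = 127.
CS = ½(127 − 115)(48) = 288.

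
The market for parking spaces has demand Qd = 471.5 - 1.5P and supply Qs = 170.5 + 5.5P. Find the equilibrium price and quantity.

P* = 43, Q* = 407

Set Qd = Qs: 471.5 - 1.5P = 170.5 + 5.5P.
301 = 7P, so P* = 43.
Q* = 471.5 − 1.5(43) = 407.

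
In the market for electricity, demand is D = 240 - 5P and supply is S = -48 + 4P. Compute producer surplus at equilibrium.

Equilibrium: 240 - 5P = -48 + 4P gives P* = 32, Q* = 80.
Supply starts at P = 12 (where S = 0).
PS = ½(32 − 12)(80) = 800.

Producer surplus = 800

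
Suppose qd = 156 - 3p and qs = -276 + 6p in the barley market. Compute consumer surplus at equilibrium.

Consumer surplus = 24

Equilibrium: 156 - 3p = -276 + 6p gives p* = 48, q* = 12.
Demand choke price (qd = 0): p = 52.
CS = ½(52 − 48)(12) = 24.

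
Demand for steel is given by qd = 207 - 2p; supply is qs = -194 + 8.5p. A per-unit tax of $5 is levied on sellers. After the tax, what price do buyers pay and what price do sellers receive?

Pre-tax equilibrium: p* = 802/21, q* = 2743/21.
Tax on sellers shifts supply to qs = -194 + 8.5(p − 5) = -236.5 + 8.5p.
207 - 2p = -236.5 + 8.5p gives buyer price pb = 887/21; sellers receive ps = 887/21 − 5 = 782/21.
New quantity: q = 207 − 2(887/21) = 2573/21.

Buyers pay 887/21, sellers receive 782/21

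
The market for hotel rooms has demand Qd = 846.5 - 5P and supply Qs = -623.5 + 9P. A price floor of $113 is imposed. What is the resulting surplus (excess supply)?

Equilibrium price would be P* = 105, so the floor at 113 binds.
At P = 113: Qd = 281.5, Qs = 393.5.
Surplus = 393.5 − 281.5 = 112.

Surplus = 112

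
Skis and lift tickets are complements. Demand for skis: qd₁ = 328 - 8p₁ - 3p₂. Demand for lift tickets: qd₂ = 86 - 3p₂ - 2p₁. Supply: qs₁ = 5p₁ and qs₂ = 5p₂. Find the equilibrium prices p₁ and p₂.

Market 1: 328 - 8p₁ - 3p₂ = 5p₁ → 13p₁ + 3p₂ = 328.
Market 2: 8p₂ + 2p₁ = 86.
Eliminating p₂: 8×(1) − 3×(2) gives 98p₁ = 2366, so p₁ = 169/7.
Back-substitute into (2): p₂ = (86 − 2×169/7) / 8 = 33/7.

p₁ = 169/7, p₂ = 33/7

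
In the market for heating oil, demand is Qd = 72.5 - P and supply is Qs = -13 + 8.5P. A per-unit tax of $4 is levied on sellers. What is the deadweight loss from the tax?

Deadweight loss = 136/19

Pre-tax equilibrium: P* = 9, Q* = 63.5.
Tax on sellers shifts supply to Qs = -13 + 8.5(P − 4) = -47 + 8.5P.
72.5 - P = -47 + 8.5P gives buyer price Pb = 239/19; sellers receive Ps = 239/19 − 4 = 163/19.
New quantity: Q = 72.5 − 1(239/19) = 2277/38.
DWL = ½ × 4 × (63.5 − 2277/38) = 136/19.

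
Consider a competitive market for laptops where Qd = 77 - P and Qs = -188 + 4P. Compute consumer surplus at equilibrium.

Equilibrium: 77 - P = -188 + 4P gives P* = 53, Q* = 24.
Demand choke price (Qd = 0): P = 77.
CS = ½(77 − 53)(24) = 288.

Consumer surplus = 288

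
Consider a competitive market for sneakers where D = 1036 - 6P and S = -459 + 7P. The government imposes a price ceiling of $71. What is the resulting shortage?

Shortage = 572

Equilibrium price would be P* = 115, so the ceiling at 71 binds.
At P = 71: D = 1036 − 6(71) = 610, S = -459 + 7(71) = 38.
Shortage = 610 − 38 = 572.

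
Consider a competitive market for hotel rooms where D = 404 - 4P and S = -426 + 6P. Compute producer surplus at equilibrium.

Producer surplus = 432

Equilibrium: 404 - 4P = -426 + 6P gives P* = 83, Q* = 72.
Supply starts at P = 71 (where S = 0).
PS = ½(83 − 71)(72) = 432.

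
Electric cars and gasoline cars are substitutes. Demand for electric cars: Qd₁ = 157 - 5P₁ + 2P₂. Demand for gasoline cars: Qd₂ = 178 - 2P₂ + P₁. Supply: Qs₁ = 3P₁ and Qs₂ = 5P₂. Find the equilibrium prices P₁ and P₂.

P₁ = 485/18, P₂ = 527/18

Market 1: 157 - 5P₁ + 2P₂ = 3P₁ → 8P₁ - 2P₂ = 157.
Market 2: 7P₂ - P₁ = 178.
Eliminating P₂: 7×(1) + 2×(2) gives 54P₁ = 1455, so P₁ = 485/18.
Back-substitute into (2): P₂ = (178 + 1×485/18) / 7 = 527/18.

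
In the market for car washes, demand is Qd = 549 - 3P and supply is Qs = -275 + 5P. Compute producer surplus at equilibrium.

Producer surplus = 5760

Equilibrium: 549 - 3P = -275 + 5P gives P* = 103, Q* = 240.
Supply starts at P = 55 (where Qs = 0).
PS = ½(103 − 55)(240) = 5760.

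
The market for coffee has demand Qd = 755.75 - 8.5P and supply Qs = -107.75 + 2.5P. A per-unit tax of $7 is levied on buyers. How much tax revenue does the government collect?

Tax revenue = 23093/44

Pre-tax equilibrium: P* = 78.5, Q* = 88.5.
Tax on buyers shifts demand to Qd = 755.75 − 8.5(P + 7) = 696.25 - 8.5P.
696.25 - 8.5P = -107.75 + 2.5P gives seller price Ps = 804/11; buyers pay Pb = 804/11 + 7 = 881/11.
New quantity: Q = 755.75 − 8.5(881/11) = 3299/44.
Revenue = 7 × 3299/44 = 23093/44.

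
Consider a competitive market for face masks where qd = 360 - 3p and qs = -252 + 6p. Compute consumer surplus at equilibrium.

Consumer surplus = 4056

Equilibrium: 360 - 3p = -252 + 6p gives p* = 68, q* = 156.
Demand choke price (qd = 0): p = 120.
CS = ½(120 − 68)(156) = 4056.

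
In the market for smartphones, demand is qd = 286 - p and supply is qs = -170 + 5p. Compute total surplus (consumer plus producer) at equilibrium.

Equilibrium: 286 - p = -170 + 5p gives p* = 76, q* = 210.
Demand choke price: p = 286; supply starts at p = 34.
CS = ½(286 − 76)(210) = 22050; PS = ½(76 − 34)(210) = 4410.

Total surplus = 26460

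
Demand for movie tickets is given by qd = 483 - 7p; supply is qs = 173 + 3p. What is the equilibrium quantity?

q* = 266

Set qd = qs: 483 - 7p = 173 + 3p.
310 = 10p, so p* = 31.
q* = 483 − 7(31) = 266.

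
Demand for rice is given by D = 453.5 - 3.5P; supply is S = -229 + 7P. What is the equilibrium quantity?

Q* = 226

Set D = S: 453.5 - 3.5P = -229 + 7P.
682.5 = 10.5P, so P* = 65.
Q* = 453.5 − 3.5(65) = 226.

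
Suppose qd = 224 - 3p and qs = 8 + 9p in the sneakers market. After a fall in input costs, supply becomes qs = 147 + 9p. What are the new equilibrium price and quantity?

Original equilibrium: p* = 18, q* = 170.
New equilibrium: 224 - 3p = 147 + 9p, so 77 = 12p and p' = 77/12; q' = 224 − 3(77/12) = 204.75.

p' = 77/12, q' = 204.75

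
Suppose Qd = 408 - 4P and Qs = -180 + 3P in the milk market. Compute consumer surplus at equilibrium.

Consumer surplus = 648

Equilibrium: 408 - 4P = -180 + 3P gives P* = 84, Q* = 72.
Demand choke price (Qd = 0): P = 102.
CS = ½(102 − 84)(72) = 648.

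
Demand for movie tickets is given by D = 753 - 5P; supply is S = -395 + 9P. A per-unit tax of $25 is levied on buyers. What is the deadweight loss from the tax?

Deadweight loss = 28125/28

Pre-tax equilibrium: P* = 82, Q* = 343.
Tax on buyers shifts demand to D = 753 − 5(P + 25) = 628 - 5P.
628 - 5P = -395 + 9P gives seller price Ps = 1023/14; buyers pay Pb = 1023/14 + 25 = 1373/14.
New quantity: Q = 753 − 5(1373/14) = 3677/14.
DWL = ½ × 25 × (343 − 3677/14) = 28125/28.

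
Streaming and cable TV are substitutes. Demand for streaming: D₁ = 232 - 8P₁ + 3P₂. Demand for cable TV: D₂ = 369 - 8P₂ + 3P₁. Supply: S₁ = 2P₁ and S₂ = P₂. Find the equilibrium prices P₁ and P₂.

P₁ = 355/9, P₂ = 1462/27

Market 1: 232 - 8P₁ + 3P₂ = 2P₁ → 10P₁ - 3P₂ = 232.
Market 2: 9P₂ - 3P₁ = 369.
Eliminating P₂: 9×(1) + 3×(2) gives 81P₁ = 3195, so P₁ = 355/9.
Back-substitute into (2): P₂ = (369 + 3×355/9) / 9 = 1462/27.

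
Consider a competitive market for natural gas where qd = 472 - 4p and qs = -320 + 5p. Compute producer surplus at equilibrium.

Producer surplus = 1440

Equilibrium: 472 - 4p = -320 + 5p gives p* = 88, q* = 120.
Supply starts at p = 64 (where qs = 0).
PS = ½(88 − 64)(120) = 1440.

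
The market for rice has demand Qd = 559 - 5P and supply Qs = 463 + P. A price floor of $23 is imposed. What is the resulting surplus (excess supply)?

Surplus = 42

Equilibrium price would be P* = 16, so the floor at 23 binds.
At P = 23: Qd = 444, Qs = 486.
Surplus = 486 − 444 = 42.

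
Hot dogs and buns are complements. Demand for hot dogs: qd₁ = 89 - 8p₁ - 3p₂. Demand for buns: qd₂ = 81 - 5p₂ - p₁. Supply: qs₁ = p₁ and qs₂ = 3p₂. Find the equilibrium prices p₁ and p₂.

p₁ = 469/69, p₂ = 640/69

Market 1: 89 - 8p₁ - 3p₂ = p₁ → 9p₁ + 3p₂ = 89.
Market 2: 8p₂ + p₁ = 81.
Eliminating p₂: 8×(1) − 3×(2) gives 69p₁ = 469, so p₁ = 469/69.
Back-substitute into (2): p₂ = (81 − 1×469/69) / 8 = 640/69.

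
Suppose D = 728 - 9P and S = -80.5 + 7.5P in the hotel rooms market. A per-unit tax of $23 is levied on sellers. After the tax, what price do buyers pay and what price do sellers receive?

Buyers pay 654/11, sellers receive 401/11

Pre-tax equilibrium: P* = 49, Q* = 287.
Tax on sellers shifts supply to S = -80.5 + 7.5(P − 23) = -253 + 7.5P.
728 - 9P = -253 + 7.5P gives buyer price Pb = 654/11; sellers receive Ps = 654/11 − 23 = 401/11.
New quantity: Q = 728 − 9(654/11) = 2122/11.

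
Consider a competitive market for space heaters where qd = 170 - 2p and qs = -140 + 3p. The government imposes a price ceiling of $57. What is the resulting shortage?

Equilibrium price would be p* = 62, so the ceiling at 57 binds.
At p = 57: qd = 170 − 2(57) = 56, qs = -140 + 3(57) = 31.
Shortage = 56 − 31 = 25.

Shortage = 25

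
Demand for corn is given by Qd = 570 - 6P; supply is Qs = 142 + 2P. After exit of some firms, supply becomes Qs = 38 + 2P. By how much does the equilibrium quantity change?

Original equilibrium: P* = 53.5, Q* = 249.
New equilibrium: 570 - 6P = 38 + 2P, so 532 = 8P and P' = 66.5; Q' = 570 − 6(66.5) = 171.
Change in quantity: 171 − 249 = -78.

ΔQ = -78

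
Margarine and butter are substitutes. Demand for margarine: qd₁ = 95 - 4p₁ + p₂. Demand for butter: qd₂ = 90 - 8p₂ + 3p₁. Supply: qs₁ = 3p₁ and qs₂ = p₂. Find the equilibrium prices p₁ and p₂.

p₁ = 15.75, p₂ = 15.25

Market 1: 95 - 4p₁ + p₂ = 3p₁ → 7p₁ - p₂ = 95.
Market 2: 9p₂ - 3p₁ = 90.
Eliminating p₂: 9×(1) + 1×(2) gives 60p₁ = 945, so p₁ = 15.75.
Back-substitute into (2): p₂ = (90 + 3×15.75) / 9 = 15.25.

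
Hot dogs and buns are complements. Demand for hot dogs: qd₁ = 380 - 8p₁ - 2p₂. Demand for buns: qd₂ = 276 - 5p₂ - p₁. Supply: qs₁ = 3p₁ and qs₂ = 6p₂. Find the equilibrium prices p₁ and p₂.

Market 1: 380 - 8p₁ - 2p₂ = 3p₁ → 11p₁ + 2p₂ = 380.
Market 2: 11p₂ + p₁ = 276.
Eliminating p₂: 11×(1) − 2×(2) gives 119p₁ = 3628, so p₁ = 3628/119.
Back-substitute into (2): p₂ = (276 − 1×3628/119) / 11 = 2656/119.

p₁ = 3628/119, p₂ = 2656/119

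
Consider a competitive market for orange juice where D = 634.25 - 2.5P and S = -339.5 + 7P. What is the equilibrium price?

P* = 102.5

Set D = S: 634.25 - 2.5P = -339.5 + 7P.
973.75 = 9.5P, so P* = 102.5.
Q* = 634.25 − 2.5(102.5) = 378.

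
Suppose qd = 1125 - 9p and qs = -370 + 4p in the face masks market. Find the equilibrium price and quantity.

p* = 115, q* = 90

Set qd = qs: 1125 - 9p = -370 + 4p.
1495 = 13p, so p* = 115.
q* = 1125 − 9(115) = 90.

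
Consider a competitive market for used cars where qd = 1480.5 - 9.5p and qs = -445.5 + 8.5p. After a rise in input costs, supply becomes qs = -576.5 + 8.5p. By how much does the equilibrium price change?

Original equilibrium: p* = 107, q* = 464.
New equilibrium: 1480.5 - 9.5p = -576.5 + 8.5p, so 2057 = 18p and p' = 2057/18; q' = 1480.5 − 9.5(2057/18) = 14215/36.
Change in price: 2057/18 − 107 = 131/18.

Δp = 131/18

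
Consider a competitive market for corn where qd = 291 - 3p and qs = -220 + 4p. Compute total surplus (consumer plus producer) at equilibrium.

Equilibrium: 291 - 3p = -220 + 4p gives p* = 73, q* = 72.
Demand choke price: p = 97; supply starts at p = 55.
CS = ½(97 − 73)(72) = 864; PS = ½(73 − 55)(72) = 648.

Total surplus = 1512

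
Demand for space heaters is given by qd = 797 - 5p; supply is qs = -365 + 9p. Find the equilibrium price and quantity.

p* = 83, q* = 382

Set qd = qs: 797 - 5p = -365 + 9p.
1162 = 14p, so p* = 83.
q* = 797 − 5(83) = 382.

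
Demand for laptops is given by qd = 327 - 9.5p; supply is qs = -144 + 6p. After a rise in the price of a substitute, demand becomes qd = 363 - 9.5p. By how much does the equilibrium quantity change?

Original equilibrium: p* = 942/31, q* = 1188/31.
New equilibrium: 363 - 9.5p = -144 + 6p, so 507 = 15.5p and p' = 1014/31; q' = 363 − 9.5(1014/31) = 1620/31.
Change in quantity: 1620/31 − 1188/31 = 432/31.

Δq = 432/31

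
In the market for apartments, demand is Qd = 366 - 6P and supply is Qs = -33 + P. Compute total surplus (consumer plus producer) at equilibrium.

Total surplus = 336

Equilibrium: 366 - 6P = -33 + P gives P* = 57, Q* = 24.
Demand choke price: P = 61; supply starts at P = 33.
CS = ½(61 − 57)(24) = 48; PS = ½(57 − 33)(24) = 288.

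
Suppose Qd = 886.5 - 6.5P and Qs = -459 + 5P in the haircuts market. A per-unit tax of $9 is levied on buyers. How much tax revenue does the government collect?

Tax revenue = 20817/23

Pre-tax equilibrium: P* = 117, Q* = 126.
Tax on buyers shifts demand to Qd = 886.5 − 6.5(P + 9) = 828 - 6.5P.
828 - 6.5P = -459 + 5P gives seller price Ps = 2574/23; buyers pay Pb = 2574/23 + 9 = 2781/23.
New quantity: Q = 886.5 − 6.5(2781/23) = 2313/23.
Revenue = 9 × 2313/23 = 20817/23.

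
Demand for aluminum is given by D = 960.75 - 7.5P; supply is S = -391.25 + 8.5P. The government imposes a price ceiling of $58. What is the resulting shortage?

Shortage = 424

Equilibrium price would be P* = 84.5, so the ceiling at 58 binds.
At P = 58: D = 960.75 − 7.5(58) = 525.75, S = -391.25 + 8.5(58) = 101.75.
Shortage = 525.75 − 101.75 = 424.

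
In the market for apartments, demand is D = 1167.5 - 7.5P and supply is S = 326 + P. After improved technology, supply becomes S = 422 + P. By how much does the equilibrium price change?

ΔP = -192/17

Original equilibrium: P* = 99, Q* = 425.
New equilibrium: 1167.5 - 7.5P = 422 + P, so 745.5 = 8.5P and P' = 1491/17; Q' = 1167.5 − 7.5(1491/17) = 8665/17.
Change in price: 1491/17 − 99 = -192/17.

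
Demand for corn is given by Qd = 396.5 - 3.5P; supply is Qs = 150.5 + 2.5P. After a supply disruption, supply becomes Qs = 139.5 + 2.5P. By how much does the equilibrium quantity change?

ΔQ = -77/12

Original equilibrium: P* = 41, Q* = 253.
New equilibrium: 396.5 - 3.5P = 139.5 + 2.5P, so 257 = 6P and P' = 257/6; Q' = 396.5 − 3.5(257/6) = 2959/12.
Change in quantity: 2959/12 − 253 = -77/12.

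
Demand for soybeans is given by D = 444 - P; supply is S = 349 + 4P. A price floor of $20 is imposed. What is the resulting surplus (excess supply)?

Equilibrium price would be P* = 19, so the floor at 20 binds.
At P = 20: D = 424, S = 429.
Surplus = 429 − 424 = 5.

Surplus = 5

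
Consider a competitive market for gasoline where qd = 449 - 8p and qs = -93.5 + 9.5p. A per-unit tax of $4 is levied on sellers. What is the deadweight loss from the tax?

Pre-tax equilibrium: p* = 31, q* = 201.
Tax on sellers shifts supply to qs = -93.5 + 9.5(p − 4) = -131.5 + 9.5p.
449 - 8p = -131.5 + 9.5p gives buyer price pb = 1161/35; sellers receive ps = 1161/35 − 4 = 1021/35.
New quantity: q = 449 − 8(1161/35) = 6427/35.
DWL = ½ × 4 × (201 − 6427/35) = 1216/35.

Deadweight loss = 1216/35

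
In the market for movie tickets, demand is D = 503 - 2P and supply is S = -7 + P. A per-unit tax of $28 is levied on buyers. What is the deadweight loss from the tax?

Deadweight loss = 784/3

Pre-tax equilibrium: P* = 170, Q* = 163.
Tax on buyers shifts demand to D = 503 − 2(P + 28) = 447 - 2P.
447 - 2P = -7 + P gives seller price Ps = 454/3; buyers pay Pb = 454/3 + 28 = 538/3.
New quantity: Q = 503 − 2(538/3) = 433/3.
DWL = ½ × 28 × (163 − 433/3) = 784/3.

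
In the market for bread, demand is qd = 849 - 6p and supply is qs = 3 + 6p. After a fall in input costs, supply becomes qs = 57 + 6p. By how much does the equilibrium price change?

Δp = -4.5

Original equilibrium: p* = 70.5, q* = 426.
New equilibrium: 849 - 6p = 57 + 6p, so 792 = 12p and p' = 66; q' = 849 − 6(66) = 453.
Change in price: 66 − 70.5 = -4.5.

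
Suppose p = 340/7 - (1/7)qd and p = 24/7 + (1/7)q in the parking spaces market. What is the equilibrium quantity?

q* = 158

Set the two price expressions equal: 340/7 - (1/7)q = 24/7 + (1/7)q.
316/7 = (2/7)q, so q* = 158.
p* = 340/7 − (1/7)(158) = 26.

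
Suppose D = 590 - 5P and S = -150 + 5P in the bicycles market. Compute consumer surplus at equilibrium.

Equilibrium: 590 - 5P = -150 + 5P gives P* = 74, Q* = 220.
Demand choke price (D = 0): P = 118.
CS = ½(118 − 74)(220) = 4840.

Consumer surplus = 4840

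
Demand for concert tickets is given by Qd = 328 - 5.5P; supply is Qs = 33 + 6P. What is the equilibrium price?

P* = 590/23

Set Qd = Qs: 328 - 5.5P = 33 + 6P.
295 = 11.5P, so P* = 590/23.
Q* = 328 − 5.5(590/23) = 4299/23.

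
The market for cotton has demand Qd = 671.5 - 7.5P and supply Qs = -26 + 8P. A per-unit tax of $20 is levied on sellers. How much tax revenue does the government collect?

Tax revenue = 159080/31

Pre-tax equilibrium: P* = 45, Q* = 334.
Tax on sellers shifts supply to Qs = -26 + 8(P − 20) = -186 + 8P.
671.5 - 7.5P = -186 + 8P gives buyer price Pb = 1715/31; sellers receive Ps = 1715/31 − 20 = 1095/31.
New quantity: Q = 671.5 − 7.5(1715/31) = 7954/31.
Revenue = 20 × 7954/31 = 159080/31.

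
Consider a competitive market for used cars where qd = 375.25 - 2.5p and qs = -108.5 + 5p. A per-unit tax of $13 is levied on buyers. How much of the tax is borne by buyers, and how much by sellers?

Pre-tax equilibrium: p* = 64.5, q* = 214.
Tax on buyers shifts demand to qd = 375.25 − 2.5(p + 13) = 342.75 - 2.5p.
342.75 - 2.5p = -108.5 + 5p gives seller price ps = 361/6; buyers pay pb = 361/6 + 13 = 439/6.
New quantity: q = 375.25 − 2.5(439/6) = 577/3.
Buyer burden = 439/6 − 64.5 = 26/3; seller burden = 64.5 − 361/6 = 13/3.

Buyers bear 26/3, sellers bear 13/3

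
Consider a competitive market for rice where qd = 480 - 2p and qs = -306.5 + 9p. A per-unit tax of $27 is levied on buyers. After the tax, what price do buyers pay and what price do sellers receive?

Pre-tax equilibrium: p* = 71.5, q* = 337.
Tax on buyers shifts demand to qd = 480 − 2(p + 27) = 426 - 2p.
426 - 2p = -306.5 + 9p gives seller price ps = 1465/22; buyers pay pb = 1465/22 + 27 = 2059/22.
New quantity: q = 480 − 2(2059/22) = 3221/11.

Buyers pay 2059/22, sellers receive 1465/22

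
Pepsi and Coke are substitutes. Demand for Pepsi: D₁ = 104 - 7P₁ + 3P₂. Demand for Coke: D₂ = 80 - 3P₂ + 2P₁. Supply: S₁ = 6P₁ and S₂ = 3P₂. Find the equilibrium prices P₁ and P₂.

P₁ = 12, P₂ = 52/3

Market 1: 104 - 7P₁ + 3P₂ = 6P₁ → 13P₁ - 3P₂ = 104.
Market 2: 6P₂ - 2P₁ = 80.
Eliminating P₂: 6×(1) + 3×(2) gives 72P₁ = 864, so P₁ = 12.
Back-substitute into (2): P₂ = (80 + 2×12) / 6 = 52/3.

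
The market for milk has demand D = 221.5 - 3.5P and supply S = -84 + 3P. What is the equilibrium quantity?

Q* = 57

Set D = S: 221.5 - 3.5P = -84 + 3P.
305.5 = 6.5P, so P* = 47.
Q* = 221.5 − 3.5(47) = 57.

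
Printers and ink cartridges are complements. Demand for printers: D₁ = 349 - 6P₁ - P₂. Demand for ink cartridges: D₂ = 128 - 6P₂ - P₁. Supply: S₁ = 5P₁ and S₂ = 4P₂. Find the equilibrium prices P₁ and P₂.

Market 1: 349 - 6P₁ - P₂ = 5P₁ → 11P₁ + P₂ = 349.
Market 2: 10P₂ + P₁ = 128.
Eliminating P₂: 10×(1) − 1×(2) gives 109P₁ = 3362, so P₁ = 3362/109.
Back-substitute into (2): P₂ = (128 − 1×3362/109) / 10 = 1059/109.

P₁ = 3362/109, P₂ = 1059/109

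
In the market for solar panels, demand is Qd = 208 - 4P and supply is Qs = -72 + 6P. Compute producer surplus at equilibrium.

Producer surplus = 768

Equilibrium: 208 - 4P = -72 + 6P gives P* = 28, Q* = 96.
Supply starts at P = 12 (where Qs = 0).
PS = ½(28 − 12)(96) = 768.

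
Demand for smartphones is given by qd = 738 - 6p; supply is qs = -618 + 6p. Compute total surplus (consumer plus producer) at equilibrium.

Total surplus = 600

Equilibrium: 738 - 6p = -618 + 6p gives p* = 113, q* = 60.
Demand choke price: p = 123; supply starts at p = 103.
CS = ½(123 − 113)(60) = 300; PS = ½(113 − 103)(60) = 300.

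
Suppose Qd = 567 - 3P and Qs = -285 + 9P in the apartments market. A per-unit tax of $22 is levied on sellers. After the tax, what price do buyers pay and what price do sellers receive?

Pre-tax equilibrium: P* = 71, Q* = 354.
Tax on sellers shifts supply to Qs = -285 + 9(P − 22) = -483 + 9P.
567 - 3P = -483 + 9P gives buyer price Pb = 87.5; sellers receive Ps = 87.5 − 22 = 65.5.
New quantity: Q = 567 − 3(87.5) = 304.5.

Buyers pay $87.5, sellers receive $65.5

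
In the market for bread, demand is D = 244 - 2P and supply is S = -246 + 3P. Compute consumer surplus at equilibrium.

Consumer surplus = 576

Equilibrium: 244 - 2P = -246 + 3P gives P* = 98, Q* = 48.
Demand choke price (D = 0): P = 122.
CS = ½(122 − 98)(48) = 576.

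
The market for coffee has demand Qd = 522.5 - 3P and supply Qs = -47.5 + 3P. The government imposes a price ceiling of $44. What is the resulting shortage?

Equilibrium price would be P* = 95, so the ceiling at 44 binds.
At P = 44: Qd = 522.5 − 3(44) = 390.5, Qs = -47.5 + 3(44) = 84.5.
Shortage = 390.5 − 84.5 = 306.

Shortage = 306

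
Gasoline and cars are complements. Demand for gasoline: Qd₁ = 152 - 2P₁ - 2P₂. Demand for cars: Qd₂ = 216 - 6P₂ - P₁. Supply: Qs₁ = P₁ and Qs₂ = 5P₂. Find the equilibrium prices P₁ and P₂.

P₁ = 40, P₂ = 16

Market 1: 152 - 2P₁ - 2P₂ = P₁ → 3P₁ + 2P₂ = 152.
Market 2: 11P₂ + P₁ = 216.
Eliminating P₂: 11×(1) − 2×(2) gives 31P₁ = 1240, so P₁ = 40.
Back-substitute into (2): P₂ = (216 − 1×40) / 11 = 16.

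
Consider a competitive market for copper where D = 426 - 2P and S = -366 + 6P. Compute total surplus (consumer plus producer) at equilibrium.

Equilibrium: 426 - 2P = -366 + 6P gives P* = 99, Q* = 228.
Demand choke price: P = 213; supply starts at P = 61.
CS = ½(213 − 99)(228) = 12996; PS = ½(99 − 61)(228) = 4332.

Total surplus = 17328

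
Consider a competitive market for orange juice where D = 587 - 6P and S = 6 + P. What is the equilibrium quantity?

Set D = S: 587 - 6P = 6 + P.
581 = 7P, so P* = 83.
Q* = 587 − 6(83) = 89.

Q* = 89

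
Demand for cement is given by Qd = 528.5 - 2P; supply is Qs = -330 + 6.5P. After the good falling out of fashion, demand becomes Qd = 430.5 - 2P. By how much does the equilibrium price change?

ΔP = -196/17

Original equilibrium: P* = 101, Q* = 326.5.
New equilibrium: 430.5 - 2P = -330 + 6.5P, so 760.5 = 8.5P and P' = 1521/17; Q' = 430.5 − 2(1521/17) = 8553/34.
Change in price: 1521/17 − 101 = -196/17.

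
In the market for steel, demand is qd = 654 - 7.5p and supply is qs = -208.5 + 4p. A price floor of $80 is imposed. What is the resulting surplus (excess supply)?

Surplus = 57.5

Equilibrium price would be p* = 75, so the floor at 80 binds.
At p = 80: qd = 54, qs = 111.5.
Surplus = 111.5 − 54 = 57.5.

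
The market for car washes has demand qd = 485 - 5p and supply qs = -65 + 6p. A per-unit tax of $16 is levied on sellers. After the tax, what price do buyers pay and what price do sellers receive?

Pre-tax equilibrium: p* = 50, q* = 235.
Tax on sellers shifts supply to qs = -65 + 6(p − 16) = -161 + 6p.
485 - 5p = -161 + 6p gives buyer price pb = 646/11; sellers receive ps = 646/11 − 16 = 470/11.
New quantity: q = 485 − 5(646/11) = 2105/11.

Buyers pay 646/11, sellers receive 470/11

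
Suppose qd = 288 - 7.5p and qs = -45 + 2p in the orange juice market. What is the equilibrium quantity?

Set qd = qs: 288 - 7.5p = -45 + 2p.
333 = 9.5p, so p* = 666/19.
q* = 288 − 7.5(666/19) = 477/19.

q* = 477/19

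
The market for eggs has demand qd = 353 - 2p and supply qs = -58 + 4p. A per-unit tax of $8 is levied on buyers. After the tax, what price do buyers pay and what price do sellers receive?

Pre-tax equilibrium: p* = 68.5, q* = 216.
Tax on buyers shifts demand to qd = 353 − 2(p + 8) = 337 - 2p.
337 - 2p = -58 + 4p gives seller price ps = 395/6; buyers pay pb = 395/6 + 8 = 443/6.
New quantity: q = 353 − 2(443/6) = 616/3.

Buyers pay 443/6, sellers receive 395/6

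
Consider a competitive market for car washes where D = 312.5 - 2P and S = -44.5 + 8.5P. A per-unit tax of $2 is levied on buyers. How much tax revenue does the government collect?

Tax revenue = 10133/21

Pre-tax equilibrium: P* = 34, Q* = 244.5.
Tax on buyers shifts demand to D = 312.5 − 2(P + 2) = 308.5 - 2P.
308.5 - 2P = -44.5 + 8.5P gives seller price Ps = 706/21; buyers pay Pb = 706/21 + 2 = 748/21.
New quantity: Q = 312.5 − 2(748/21) = 10133/42.
Revenue = 2 × 10133/42 = 10133/21.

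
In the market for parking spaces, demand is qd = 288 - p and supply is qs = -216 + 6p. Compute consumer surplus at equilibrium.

Equilibrium: 288 - p = -216 + 6p gives p* = 72, q* = 216.
Demand choke price (qd = 0): p = 288.
CS = ½(288 − 72)(216) = 23328.

Consumer surplus = 23328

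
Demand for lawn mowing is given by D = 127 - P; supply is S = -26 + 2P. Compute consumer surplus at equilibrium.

Consumer surplus = 2888

Equilibrium: 127 - P = -26 + 2P gives P* = 51, Q* = 76.
Demand choke price (D = 0): P = 127.
CS = ½(127 − 51)(76) = 2888.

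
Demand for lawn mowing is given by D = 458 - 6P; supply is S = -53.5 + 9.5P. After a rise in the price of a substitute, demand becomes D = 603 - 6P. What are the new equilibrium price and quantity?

Original equilibrium: P* = 33, Q* = 260.
New equilibrium: 603 - 6P = -53.5 + 9.5P, so 656.5 = 15.5P and P' = 1313/31; Q' = 603 − 6(1313/31) = 10815/31.

P' = 1313/31, Q' = 10815/31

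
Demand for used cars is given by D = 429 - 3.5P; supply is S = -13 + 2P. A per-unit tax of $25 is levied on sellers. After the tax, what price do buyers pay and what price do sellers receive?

Buyers pay 984/11, sellers receive 709/11

Pre-tax equilibrium: P* = 884/11, Q* = 1625/11.
Tax on sellers shifts supply to S = -13 + 2(P − 25) = -63 + 2P.
429 - 3.5P = -63 + 2P gives buyer price Pb = 984/11; sellers receive Ps = 984/11 − 25 = 709/11.
New quantity: Q = 429 − 3.5(984/11) = 1275/11.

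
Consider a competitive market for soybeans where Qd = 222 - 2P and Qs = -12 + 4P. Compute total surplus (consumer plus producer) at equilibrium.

Equilibrium: 222 - 2P = -12 + 4P gives P* = 39, Q* = 144.
Demand choke price: P = 111; supply starts at P = 3.
CS = ½(111 − 39)(144) = 5184; PS = ½(39 − 3)(144) = 2592.

Total surplus = 7776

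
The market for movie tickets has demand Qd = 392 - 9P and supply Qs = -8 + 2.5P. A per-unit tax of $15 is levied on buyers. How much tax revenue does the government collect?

Pre-tax equilibrium: P* = 800/23, Q* = 1816/23.
Tax on buyers shifts demand to Qd = 392 − 9(P + 15) = 257 - 9P.
257 - 9P = -8 + 2.5P gives seller price Ps = 530/23; buyers pay Pb = 530/23 + 15 = 875/23.
New quantity: Q = 392 − 9(875/23) = 1141/23.
Revenue = 15 × 1141/23 = 17115/23.

Tax revenue = 17115/23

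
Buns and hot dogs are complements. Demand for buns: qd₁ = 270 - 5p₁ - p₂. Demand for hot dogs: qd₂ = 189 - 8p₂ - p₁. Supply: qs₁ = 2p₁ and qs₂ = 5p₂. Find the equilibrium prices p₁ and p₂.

p₁ = 36.9, p₂ = 11.7

Market 1: 270 - 5p₁ - p₂ = 2p₁ → 7p₁ + p₂ = 270.
Market 2: 13p₂ + p₁ = 189.
Eliminating p₂: 13×(1) − 1×(2) gives 90p₁ = 3321, so p₁ = 36.9.
Back-substitute into (2): p₂ = (189 − 1×36.9) / 13 = 11.7.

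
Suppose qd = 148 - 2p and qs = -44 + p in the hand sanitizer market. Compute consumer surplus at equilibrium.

Equilibrium: 148 - 2p = -44 + p gives p* = 64, q* = 20.
Demand choke price (qd = 0): p = 74.
CS = ½(74 − 64)(20) = 100.

Consumer surplus = 100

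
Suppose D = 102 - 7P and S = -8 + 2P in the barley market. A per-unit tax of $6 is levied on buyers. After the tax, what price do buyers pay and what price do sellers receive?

Buyers pay 122/9, sellers receive 68/9

Pre-tax equilibrium: P* = 110/9, Q* = 148/9.
Tax on buyers shifts demand to D = 102 − 7(P + 6) = 60 - 7P.
60 - 7P = -8 + 2P gives seller price Ps = 68/9; buyers pay Pb = 68/9 + 6 = 122/9.
New quantity: Q = 102 − 7(122/9) = 64/9.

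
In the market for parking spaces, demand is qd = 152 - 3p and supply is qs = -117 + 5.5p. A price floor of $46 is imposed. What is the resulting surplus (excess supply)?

Equilibrium price would be p* = 538/17, so the floor at 46 binds.
At p = 46: qd = 14, qs = 136.
Surplus = 136 − 14 = 122.

Surplus = 122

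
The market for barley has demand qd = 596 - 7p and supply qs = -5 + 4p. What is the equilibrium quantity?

q* = 2349/11

Set qd = qs: 596 - 7p = -5 + 4p.
601 = 11p, so p* = 601/11.
q* = 596 − 7(601/11) = 2349/11.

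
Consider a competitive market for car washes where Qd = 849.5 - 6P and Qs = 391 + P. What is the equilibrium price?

Set Qd = Qs: 849.5 - 6P = 391 + P.
458.5 = 7P, so P* = 65.5.
Q* = 849.5 − 6(65.5) = 456.5.

P* = 65.5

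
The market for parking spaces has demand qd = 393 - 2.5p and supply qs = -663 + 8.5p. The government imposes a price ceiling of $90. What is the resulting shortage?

Shortage = 66

Equilibrium price would be p* = 96, so the ceiling at 90 binds.
At p = 90: qd = 393 − 2.5(90) = 168, qs = -663 + 8.5(90) = 102.
Shortage = 168 − 102 = 66.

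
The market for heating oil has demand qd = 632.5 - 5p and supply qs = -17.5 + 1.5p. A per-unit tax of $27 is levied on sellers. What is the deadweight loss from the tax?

Deadweight loss = 10935/26

Pre-tax equilibrium: p* = 100, q* = 132.5.
Tax on sellers shifts supply to qs = -17.5 + 1.5(p − 27) = -58 + 1.5p.
632.5 - 5p = -58 + 1.5p gives buyer price pb = 1381/13; sellers receive ps = 1381/13 − 27 = 1030/13.
New quantity: q = 632.5 − 5(1381/13) = 2635/26.
DWL = ½ × 27 × (132.5 − 2635/26) = 10935/26.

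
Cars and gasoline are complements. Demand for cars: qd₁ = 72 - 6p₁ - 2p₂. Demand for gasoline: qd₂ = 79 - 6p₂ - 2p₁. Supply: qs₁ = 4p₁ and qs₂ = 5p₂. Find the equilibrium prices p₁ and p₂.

p₁ = 317/53, p₂ = 323/53

Market 1: 72 - 6p₁ - 2p₂ = 4p₁ → 10p₁ + 2p₂ = 72.
Market 2: 11p₂ + 2p₁ = 79.
Eliminating p₂: 11×(1) − 2×(2) gives 106p₁ = 634, so p₁ = 317/53.
Back-substitute into (2): p₂ = (79 − 2×317/53) / 11 = 323/53.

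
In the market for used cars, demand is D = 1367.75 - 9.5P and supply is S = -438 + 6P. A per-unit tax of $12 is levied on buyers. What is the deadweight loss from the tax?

Pre-tax equilibrium: P* = 116.5, Q* = 261.
Tax on buyers shifts demand to D = 1367.75 − 9.5(P + 12) = 1253.75 - 9.5P.
1253.75 - 9.5P = -438 + 6P gives seller price Ps = 6767/62; buyers pay Pb = 6767/62 + 12 = 7511/62.
New quantity: Q = 1367.75 − 9.5(7511/62) = 6723/31.
DWL = ½ × 12 × (261 − 6723/31) = 8208/31.

Deadweight loss = 8208/31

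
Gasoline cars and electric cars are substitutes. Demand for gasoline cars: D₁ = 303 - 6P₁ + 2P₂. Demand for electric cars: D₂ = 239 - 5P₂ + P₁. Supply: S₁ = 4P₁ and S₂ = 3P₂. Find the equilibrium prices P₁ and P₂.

Market 1: 303 - 6P₁ + 2P₂ = 4P₁ → 10P₁ - 2P₂ = 303.
Market 2: 8P₂ - P₁ = 239.
Eliminating P₂: 8×(1) + 2×(2) gives 78P₁ = 2902, so P₁ = 1451/39.
Back-substitute into (2): P₂ = (239 + 1×1451/39) / 8 = 2693/78.

P₁ = 1451/39, P₂ = 2693/78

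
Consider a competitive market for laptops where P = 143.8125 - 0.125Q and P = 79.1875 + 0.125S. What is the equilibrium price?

P* = 111.5

Set the two price expressions equal: 143.8125 - 0.125Q = 79.1875 + 0.125Q.
64.625 = 0.25Q, so Q* = 258.5.
P* = 143.8125 − (0.125)(258.5) = 111.5.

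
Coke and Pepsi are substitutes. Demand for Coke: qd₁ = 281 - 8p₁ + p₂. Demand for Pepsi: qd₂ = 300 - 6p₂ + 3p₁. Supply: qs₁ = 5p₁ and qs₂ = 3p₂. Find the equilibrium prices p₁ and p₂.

Market 1: 281 - 8p₁ + p₂ = 5p₁ → 13p₁ - p₂ = 281.
Market 2: 9p₂ - 3p₁ = 300.
Eliminating p₂: 9×(1) + 1×(2) gives 114p₁ = 2829, so p₁ = 943/38.
Back-substitute into (2): p₂ = (300 + 3×943/38) / 9 = 1581/38.

p₁ = 943/38, p₂ = 1581/38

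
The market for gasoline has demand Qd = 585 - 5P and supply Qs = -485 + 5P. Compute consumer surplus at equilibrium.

Consumer surplus = 250

Equilibrium: 585 - 5P = -485 + 5P gives P* = 107, Q* = 50.
Demand choke price (Qd = 0): P = 117.
CS = ½(117 − 107)(50) = 250.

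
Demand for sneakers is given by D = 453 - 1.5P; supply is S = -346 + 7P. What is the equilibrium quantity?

Q* = 312

Set D = S: 453 - 1.5P = -346 + 7P.
799 = 8.5P, so P* = 94.
Q* = 453 − 1.5(94) = 312.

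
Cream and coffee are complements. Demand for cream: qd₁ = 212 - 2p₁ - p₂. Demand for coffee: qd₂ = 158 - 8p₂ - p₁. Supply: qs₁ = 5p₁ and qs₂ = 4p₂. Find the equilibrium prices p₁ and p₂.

Market 1: 212 - 2p₁ - p₂ = 5p₁ → 7p₁ + p₂ = 212.
Market 2: 12p₂ + p₁ = 158.
Eliminating p₂: 12×(1) − 1×(2) gives 83p₁ = 2386, so p₁ = 2386/83.
Back-substitute into (2): p₂ = (158 − 1×2386/83) / 12 = 894/83.

p₁ = 2386/83, p₂ = 894/83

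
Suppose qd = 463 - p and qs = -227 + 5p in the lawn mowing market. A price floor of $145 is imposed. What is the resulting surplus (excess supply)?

Equilibrium price would be p* = 115, so the floor at 145 binds.
At p = 145: qd = 318, qs = 498.
Surplus = 498 − 318 = 180.

Surplus = 180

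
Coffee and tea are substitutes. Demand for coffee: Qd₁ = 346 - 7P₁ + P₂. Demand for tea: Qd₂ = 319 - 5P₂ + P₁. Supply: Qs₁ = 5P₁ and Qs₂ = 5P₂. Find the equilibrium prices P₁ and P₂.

Market 1: 346 - 7P₁ + P₂ = 5P₁ → 12P₁ - P₂ = 346.
Market 2: 10P₂ - P₁ = 319.
Eliminating P₂: 10×(1) + 1×(2) gives 119P₁ = 3779, so P₁ = 3779/119.
Back-substitute into (2): P₂ = (319 + 1×3779/119) / 10 = 4174/119.

P₁ = 3779/119, P₂ = 4174/119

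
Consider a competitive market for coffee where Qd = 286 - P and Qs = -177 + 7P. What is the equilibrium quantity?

Q* = 228.125

Set Qd = Qs: 286 - P = -177 + 7P.
463 = 8P, so P* = 57.875.
Q* = 286 − 1(57.875) = 228.125.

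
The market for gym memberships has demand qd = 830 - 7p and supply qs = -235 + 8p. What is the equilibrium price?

p* = 71

Set qd = qs: 830 - 7p = -235 + 8p.
1065 = 15p, so p* = 71.
q* = 830 − 7(71) = 333.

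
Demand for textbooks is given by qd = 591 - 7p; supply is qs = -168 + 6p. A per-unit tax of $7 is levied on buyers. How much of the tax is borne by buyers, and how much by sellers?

Pre-tax equilibrium: p* = 759/13, q* = 2370/13.
Tax on buyers shifts demand to qd = 591 − 7(p + 7) = 542 - 7p.
542 - 7p = -168 + 6p gives seller price ps = 710/13; buyers pay pb = 710/13 + 7 = 801/13.
New quantity: q = 591 − 7(801/13) = 2076/13.
Buyer burden = 801/13 − 759/13 = 42/13; seller burden = 759/13 − 710/13 = 49/13.

Buyers bear 42/13, sellers bear 49/13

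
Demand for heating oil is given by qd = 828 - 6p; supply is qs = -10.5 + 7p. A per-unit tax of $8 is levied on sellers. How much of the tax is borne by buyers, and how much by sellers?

Pre-tax equilibrium: p* = 64.5, q* = 441.
Tax on sellers shifts supply to qs = -10.5 + 7(p − 8) = -66.5 + 7p.
828 - 6p = -66.5 + 7p gives buyer price pb = 1789/26; sellers receive ps = 1789/26 − 8 = 1581/26.
New quantity: q = 828 − 6(1789/26) = 5397/13.
Buyer burden = 1789/26 − 64.5 = 56/13; seller burden = 64.5 − 1581/26 = 48/13.

Buyers bear 56/13, sellers bear 48/13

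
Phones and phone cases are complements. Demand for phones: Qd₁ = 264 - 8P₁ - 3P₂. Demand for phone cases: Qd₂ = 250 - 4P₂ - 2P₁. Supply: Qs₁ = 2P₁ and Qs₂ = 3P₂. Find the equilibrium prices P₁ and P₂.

P₁ = 17.15625, P₂ = 30.8125

Market 1: 264 - 8P₁ - 3P₂ = 2P₁ → 10P₁ + 3P₂ = 264.
Market 2: 7P₂ + 2P₁ = 250.
Eliminating P₂: 7×(1) − 3×(2) gives 64P₁ = 1098, so P₁ = 17.15625.
Back-substitute into (2): P₂ = (250 − 2×17.15625) / 7 = 30.8125.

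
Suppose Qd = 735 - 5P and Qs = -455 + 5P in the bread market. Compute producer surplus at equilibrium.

Producer surplus = 1960

Equilibrium: 735 - 5P = -455 + 5P gives P* = 119, Q* = 140.
Supply starts at P = 91 (where Qs = 0).
PS = ½(119 − 91)(140) = 1960.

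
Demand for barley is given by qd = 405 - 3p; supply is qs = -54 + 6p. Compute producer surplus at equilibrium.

Producer surplus = 5292

Equilibrium: 405 - 3p = -54 + 6p gives p* = 51, q* = 252.
Supply starts at p = 9 (where qs = 0).
PS = ½(51 − 9)(252) = 5292.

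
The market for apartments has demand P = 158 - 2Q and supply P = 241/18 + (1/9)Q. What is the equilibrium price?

Set the two price expressions equal: 158 - 2Q = 241/18 + (1/9)Q.
2603/18 = (19/9)Q, so Q* = 68.5.
P* = 158 − (2)(68.5) = 21.

P* = 21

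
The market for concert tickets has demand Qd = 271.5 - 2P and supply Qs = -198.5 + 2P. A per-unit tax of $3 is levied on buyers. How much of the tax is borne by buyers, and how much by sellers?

Buyers bear $1.5, sellers bear $1.5

Pre-tax equilibrium: P* = 117.5, Q* = 36.5.
Tax on buyers shifts demand to Qd = 271.5 − 2(P + 3) = 265.5 - 2P.
265.5 - 2P = -198.5 + 2P gives seller price Ps = 116; buyers pay Pb = 116 + 3 = 119.
New quantity: Q = 271.5 − 2(119) = 33.5.
Buyer burden = 119 − 117.5 = 1.5; seller burden = 117.5 − 116 = 1.5.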